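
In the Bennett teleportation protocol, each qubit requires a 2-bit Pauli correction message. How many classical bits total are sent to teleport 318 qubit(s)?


Quantum teleportation requires 2 classical bits per qubit teleported.
318 qubit(s) -> 2 * 318 = 636 classical bits

636


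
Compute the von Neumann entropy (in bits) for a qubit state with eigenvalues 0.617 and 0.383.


S = -p*log2(p) - (1-p)*log2(1-p)
p = 0.6170, 1-p = 0.3830
= -0.6170 * log2(0.6170) - 0.3830 * log2(0.3830)
= -(-0.4298) - (-0.5303)
= 0.9601

0.9601


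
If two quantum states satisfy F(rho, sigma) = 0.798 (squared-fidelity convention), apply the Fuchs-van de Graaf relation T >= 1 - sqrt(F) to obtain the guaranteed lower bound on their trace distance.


Fuchs-van de Graaf (squared-fidelity convention): 1 - sqrt(F) <= T <= sqrt(1 - F).
Lower bound: T >= 1 - sqrt(F)
sqrt(F) = sqrt(0.798) = 0.8933
T >= 1 - 0.8933
T >= 0.1067

0.1067


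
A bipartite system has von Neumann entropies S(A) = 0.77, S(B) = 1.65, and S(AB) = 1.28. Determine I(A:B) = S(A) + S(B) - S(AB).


I(A:B) = S(A) + S(B) - S(AB)
= 0.77 + 1.65 - 1.28
= 1.1400

1.1400


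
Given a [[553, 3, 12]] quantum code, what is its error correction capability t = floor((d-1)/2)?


Code parameters: [[553, 3, 12]], distance d = 12.
Number of correctable errors = floor((d-1)/2)
= floor((12 - 1)/2)
= floor(11/2)
= 5

5


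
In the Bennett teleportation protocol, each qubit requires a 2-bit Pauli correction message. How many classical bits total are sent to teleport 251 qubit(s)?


Quantum teleportation requires 2 classical bits per qubit teleported.
251 qubit(s) -> 2 * 251 = 502 classical bits

502


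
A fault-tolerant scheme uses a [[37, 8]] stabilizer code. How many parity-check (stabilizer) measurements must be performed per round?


For an [[n,k]] stabilizer code:
Number of stabilizer generators = n - k
= 37 - 8
= 29

29


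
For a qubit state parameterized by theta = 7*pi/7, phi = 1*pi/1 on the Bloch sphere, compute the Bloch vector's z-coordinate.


theta = 3.1416, phi = 3.1416
r_z = cos(theta) = -1.0000

-1.0000


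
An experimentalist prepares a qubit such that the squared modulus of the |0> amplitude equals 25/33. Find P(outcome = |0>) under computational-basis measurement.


|alpha|^2 = 25/33 = 0.7576
|beta|^2 = 1 - 25/33 = 8/33 = 0.2424
P(|0>) = |alpha|^2 = 0.7576

0.7576


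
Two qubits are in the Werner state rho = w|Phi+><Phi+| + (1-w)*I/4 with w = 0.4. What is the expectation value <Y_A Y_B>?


|Phi+> = (|00> + |11>)/sqrt(2)
For the pure Bell state, <Y_A Y_B> = -1 (Bell-state Pauli correlator).
The maximally-mixed part I/4 has tr(I/4 * P tensor P) = 0 for any traceless Pauli P.
So <Y_A Y_B>_rho = w * (-1) + (1 - w) * 0
= 0.4 * (-1)
= -0.4000

-0.4000


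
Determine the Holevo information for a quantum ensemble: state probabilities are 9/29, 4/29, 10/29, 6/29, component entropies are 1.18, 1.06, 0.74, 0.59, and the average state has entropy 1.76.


chi = S(rho) - sum_i p_i * S(rho_i)
Weighted entropy = 9/29 * 1.18 + 4/29 * 1.06 + 10/29 * 0.74 + 6/29 * 0.59
= 0.8897
chi = 1.76 - 0.8897
= 0.8703

0.8703


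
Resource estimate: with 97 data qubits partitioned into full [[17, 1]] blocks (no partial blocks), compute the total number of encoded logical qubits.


Each code block uses 17 physical qubits for 1 logical qubit(s).
Number of complete blocks = floor(97 / 17) = 5
Logical qubits = 5 * 1
= 5

5


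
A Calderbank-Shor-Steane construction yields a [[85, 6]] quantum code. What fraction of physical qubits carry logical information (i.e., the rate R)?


Code rate R = k/n
= 6/85
= 0.0706

0.0706


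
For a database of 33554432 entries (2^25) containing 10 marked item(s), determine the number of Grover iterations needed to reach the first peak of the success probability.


After j Grover iterations the success probability is P(j) = sin^2((2j+1)*theta), where sin(theta) = sqrt(k/N).
N = 2^25 = 33554432, k = 10
sin(theta) = sqrt(k/N) = 0.0005459150336
theta = arcsin(sqrt(k/N)) = 0.0005459150607 rad
P(j) reaches its first maximum when (2j+1)*theta is as close as possible to pi/2, i.e. j = round(pi/(4*theta) - 1/2).
pi/(4*theta) - 1/2 = 1438.1820
(For comparison, the common estimate pi/4 * sqrt(N/k) = 1438.6821; the exact maximiser is used here.)
Optimal iterations = 1438

1438


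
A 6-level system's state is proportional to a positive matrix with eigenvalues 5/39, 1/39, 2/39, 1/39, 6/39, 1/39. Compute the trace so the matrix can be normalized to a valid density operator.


tr(M) = sum of eigenvalues
= 5/39 + 1/39 + 2/39 + 1/39 + 6/39 + 1/39
= 16/39
= 0.4103

0.4103


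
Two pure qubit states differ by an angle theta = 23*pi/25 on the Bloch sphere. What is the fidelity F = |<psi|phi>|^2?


For states separated by angle theta on Bloch sphere:
F = cos^2(theta/2)
theta = 23*pi/25 = 2.8903
theta/2 = 1.4451
cos(theta/2) = 0.1253
F = 0.0157

0.0157


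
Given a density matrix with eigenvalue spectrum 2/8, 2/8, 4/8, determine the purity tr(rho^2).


tr(rho^2) = sum of eigenvalues squared
= (2/8)^2 + (2/8)^2 + (4/8)^2
= (4 + 4 + 16) / 64
= 24/64
= 0.3750

0.3750


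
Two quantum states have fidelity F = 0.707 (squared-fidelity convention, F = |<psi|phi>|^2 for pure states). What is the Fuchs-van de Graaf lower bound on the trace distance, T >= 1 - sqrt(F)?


Fuchs-van de Graaf (squared-fidelity convention): 1 - sqrt(F) <= T <= sqrt(1 - F).
Lower bound: T >= 1 - sqrt(F)
sqrt(F) = sqrt(0.707) = 0.8408
T >= 1 - 0.8408
T >= 0.1592

0.1592


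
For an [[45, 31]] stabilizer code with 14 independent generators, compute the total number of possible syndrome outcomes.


Each stabilizer generator gives a binary (+1 or -1) measurement outcome.
With 14 independent generators:
Total syndromes = 2^14
= 16384

16384


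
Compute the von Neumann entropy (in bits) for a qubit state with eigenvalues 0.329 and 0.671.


S = -p*log2(p) - (1-p)*log2(1-p)
p = 0.3290, 1-p = 0.6710
= -0.3290 * log2(0.3290) - 0.6710 * log2(0.6710)
= -(-0.5277) - (-0.3862)
= 0.9139

0.9139


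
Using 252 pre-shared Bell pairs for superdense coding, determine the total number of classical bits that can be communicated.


Superdense coding allows 2 classical bits per shared entangled pair.
252 pair(s) -> 2 * 252 = 504 classical bits

504


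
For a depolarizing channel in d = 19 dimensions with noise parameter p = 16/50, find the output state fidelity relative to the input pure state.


F = (1-p) + p/d
= (1 - 0.3200) + 0.3200/19
= 0.6800 + 0.0168
= 0.6968

0.6968


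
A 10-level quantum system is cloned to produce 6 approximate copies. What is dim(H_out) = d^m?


Output space = H^(tensor 6) where dim(H) = 10
dim = 10^6
= 100 (after 2 factors)
= 1000 (after 3 factors)
= 10000 (after 4 factors)
= 100000 (after 5 factors)
= 1000000 (after 6 factors)
= 1000000

1000000


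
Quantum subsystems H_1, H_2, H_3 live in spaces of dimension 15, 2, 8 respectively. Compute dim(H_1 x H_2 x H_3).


dim(H_1 x H_2 x H_3) = 15 * 2 * 8
= 30 * 8
= 240

240


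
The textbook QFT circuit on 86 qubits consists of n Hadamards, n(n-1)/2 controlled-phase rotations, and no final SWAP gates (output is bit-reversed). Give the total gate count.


Hadamard gates: 86
Controlled rotations: n*(n-1)/2 = 86*85/2 = 3655
SWAP gates: 0 (omitted)
Total = 86 + 3655
= 3741

3741


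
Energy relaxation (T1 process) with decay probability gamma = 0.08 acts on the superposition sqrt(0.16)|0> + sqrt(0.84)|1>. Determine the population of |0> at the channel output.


For amplitude damping with parameter gamma on state sqrt(a)|0> + sqrt(b)|1>:
alpha^2 = 0.16, beta^2 = 0.84
P(|0>) = alpha^2 + gamma * beta^2
= 0.16 + 0.08 * 0.84
= 0.16 + 0.0672
= 0.2272

0.2272


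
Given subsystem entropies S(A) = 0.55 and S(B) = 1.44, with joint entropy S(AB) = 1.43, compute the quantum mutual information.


I(A:B) = S(A) + S(B) - S(AB)
= 0.55 + 1.44 - 1.43
= 0.5600

0.5600


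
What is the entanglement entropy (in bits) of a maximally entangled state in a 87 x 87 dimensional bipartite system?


For a maximally entangled state in d x d:
S = log2(d) = log2(87)
= 6.4429

6.4429


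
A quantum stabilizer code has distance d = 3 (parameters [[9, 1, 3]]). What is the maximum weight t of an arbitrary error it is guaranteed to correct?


Code parameters: [[9, 1, 3]], distance d = 3.
Number of correctable errors = floor((d-1)/2)
= floor((3 - 1)/2)
= floor(2/2)
= 1

1


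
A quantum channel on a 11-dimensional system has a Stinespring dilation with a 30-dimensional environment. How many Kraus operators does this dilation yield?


Tracing out the environment in an orthonormal basis {|i>_E} gives Kraus operators K_i = <i|_E U |0>_E.
Number of Kraus operators = dim(H_env) = d_env
= 30

30


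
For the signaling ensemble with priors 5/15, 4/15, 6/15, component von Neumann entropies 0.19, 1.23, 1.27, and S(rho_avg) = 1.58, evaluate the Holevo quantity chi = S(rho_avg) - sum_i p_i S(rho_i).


chi = S(rho) - sum_i p_i * S(rho_i)
Weighted entropy = 5/15 * 0.19 + 4/15 * 1.23 + 6/15 * 1.27
= 0.8993
chi = 1.58 - 0.8993
= 0.6807

0.6807


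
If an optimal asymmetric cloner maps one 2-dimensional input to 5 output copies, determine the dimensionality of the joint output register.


Output space = H^(tensor 5) where dim(H) = 2
dim = 2^5
= 4 (after 2 factors)
= 8 (after 3 factors)
= 16 (after 4 factors)
= 32 (after 5 factors)
= 32

32


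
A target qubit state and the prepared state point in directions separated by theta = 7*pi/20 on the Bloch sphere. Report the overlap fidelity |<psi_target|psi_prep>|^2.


For states separated by angle theta on Bloch sphere:
F = cos^2(theta/2)
theta = 7*pi/20 = 1.0996
theta/2 = 0.5498
cos(theta/2) = 0.8526
F = 0.7270

0.7270


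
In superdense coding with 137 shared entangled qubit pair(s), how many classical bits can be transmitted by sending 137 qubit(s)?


Superdense coding allows 2 classical bits per shared entangled pair.
137 pair(s) -> 2 * 137 = 274 classical bits

274


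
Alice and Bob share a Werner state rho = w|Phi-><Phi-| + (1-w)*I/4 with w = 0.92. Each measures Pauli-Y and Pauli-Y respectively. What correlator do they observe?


|Phi-> = (|00> - |11>)/sqrt(2)
For the pure Bell state, <Y_A Y_B> = +1 (Bell-state Pauli correlator).
The maximally-mixed part I/4 has tr(I/4 * P tensor P) = 0 for any traceless Pauli P.
So <Y_A Y_B>_rho = w * (+1) + (1 - w) * 0
= 0.92 * (+1)
= 0.9200

0.9200


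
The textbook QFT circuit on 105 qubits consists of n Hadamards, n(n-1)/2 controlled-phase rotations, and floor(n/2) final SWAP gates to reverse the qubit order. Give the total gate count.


Hadamard gates: 105
Controlled rotations: n*(n-1)/2 = 105*104/2 = 5460
SWAP gates: floor(n/2) = floor(105/2) = 52
Total = 105 + 5460 + 52
= 5617

5617


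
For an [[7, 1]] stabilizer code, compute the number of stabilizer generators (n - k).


For an [[n,k]] stabilizer code:
Number of stabilizer generators = n - k
= 7 - 1
= 6

6


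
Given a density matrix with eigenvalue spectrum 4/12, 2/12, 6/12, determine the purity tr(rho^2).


tr(rho^2) = sum of eigenvalues squared
= (4/12)^2 + (2/12)^2 + (6/12)^2
= (16 + 4 + 36) / 144
= 56/144
= 0.3889

0.3889


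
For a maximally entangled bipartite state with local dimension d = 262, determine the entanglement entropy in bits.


For a maximally entangled state in d x d:
S = log2(d) = log2(262)
= 8.0334

8.0334


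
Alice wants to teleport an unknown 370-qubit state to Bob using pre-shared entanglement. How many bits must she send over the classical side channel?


Quantum teleportation requires 2 classical bits per qubit teleported.
370 qubit(s) -> 2 * 370 = 740 classical bits

740


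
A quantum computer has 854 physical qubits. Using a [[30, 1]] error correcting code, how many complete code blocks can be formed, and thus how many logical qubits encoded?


Each code block uses 30 physical qubits for 1 logical qubit(s).
Number of complete blocks = floor(854 / 30) = 28
Logical qubits = 28 * 1
= 28

28


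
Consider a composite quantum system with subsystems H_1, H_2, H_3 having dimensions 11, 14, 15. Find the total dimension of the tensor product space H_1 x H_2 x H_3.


dim(H_1 x H_2 x H_3) = 11 * 14 * 15
= 154 * 15
= 2310

2310


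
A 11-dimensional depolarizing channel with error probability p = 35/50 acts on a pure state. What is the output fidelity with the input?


F = (1-p) + p/d
= (1 - 0.7000) + 0.7000/11
= 0.3000 + 0.0636
= 0.3636

0.3636


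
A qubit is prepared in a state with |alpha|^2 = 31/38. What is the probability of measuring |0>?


|alpha|^2 = 31/38 = 0.8158
|beta|^2 = 1 - 31/38 = 7/38 = 0.1842
P(|0>) = |alpha|^2 = 0.8158

0.8158


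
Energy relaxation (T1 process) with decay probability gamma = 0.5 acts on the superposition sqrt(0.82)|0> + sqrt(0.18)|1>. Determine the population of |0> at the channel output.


For amplitude damping with parameter gamma on state sqrt(a)|0> + sqrt(b)|1>:
alpha^2 = 0.82, beta^2 = 0.18
P(|0>) = alpha^2 + gamma * beta^2
= 0.82 + 0.5 * 0.18
= 0.82 + 0.0900
= 0.9100

0.9100


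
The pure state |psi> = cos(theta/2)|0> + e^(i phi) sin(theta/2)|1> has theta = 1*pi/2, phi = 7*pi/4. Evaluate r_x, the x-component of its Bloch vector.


theta = 1.5708, phi = 5.4978
r_x = sin(theta)*cos(phi) = 1.0000 * 0.7071
r_x = 0.7071

0.7071


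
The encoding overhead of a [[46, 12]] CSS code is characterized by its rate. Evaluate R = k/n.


Code rate R = k/n
= 12/46
= 0.2609

0.2609


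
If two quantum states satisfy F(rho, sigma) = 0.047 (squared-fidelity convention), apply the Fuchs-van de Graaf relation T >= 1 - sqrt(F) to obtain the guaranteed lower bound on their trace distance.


Fuchs-van de Graaf (squared-fidelity convention): 1 - sqrt(F) <= T <= sqrt(1 - F).
Lower bound: T >= 1 - sqrt(F)
sqrt(F) = sqrt(0.047) = 0.2168
T >= 1 - 0.2168
T >= 0.7832

0.7832


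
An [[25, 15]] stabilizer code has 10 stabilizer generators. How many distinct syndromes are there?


Each stabilizer generator gives a binary (+1 or -1) measurement outcome.
With 10 independent generators:
Total syndromes = 2^10
= 1024

1024


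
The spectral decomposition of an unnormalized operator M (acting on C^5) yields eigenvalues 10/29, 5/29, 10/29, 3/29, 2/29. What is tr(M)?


tr(M) = sum of eigenvalues
= 10/29 + 5/29 + 10/29 + 3/29 + 2/29
= 30/29
= 1.0345

1.0345


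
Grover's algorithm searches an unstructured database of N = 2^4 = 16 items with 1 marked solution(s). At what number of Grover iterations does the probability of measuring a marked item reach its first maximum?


After j Grover iterations the success probability is P(j) = sin^2((2j+1)*theta), where sin(theta) = sqrt(k/N).
N = 2^4 = 16, k = 1
sin(theta) = sqrt(k/N) = 0.25
theta = arcsin(sqrt(k/N)) = 0.2526802551 rad
P(j) reaches its first maximum when (2j+1)*theta is as close as possible to pi/2, i.e. j = round(pi/(4*theta) - 1/2).
pi/(4*theta) - 1/2 = 2.6083
(For comparison, the common estimate pi/4 * sqrt(N/k) = 3.1416; the exact maximiser is used here.)
Optimal iterations = 3

3


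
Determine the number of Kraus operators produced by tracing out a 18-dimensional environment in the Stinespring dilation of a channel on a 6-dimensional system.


Tracing out the environment in an orthonormal basis {|i>_E} gives Kraus operators K_i = <i|_E U |0>_E.
Number of Kraus operators = dim(H_env) = d_env
= 18

18


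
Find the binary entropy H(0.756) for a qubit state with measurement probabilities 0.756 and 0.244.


S = -p*log2(p) - (1-p)*log2(1-p)
p = 0.7560, 1-p = 0.2440
= -0.7560 * log2(0.7560) - 0.2440 * log2(0.2440)
= -(-0.3051) - (-0.4966)
= 0.8016

0.8016


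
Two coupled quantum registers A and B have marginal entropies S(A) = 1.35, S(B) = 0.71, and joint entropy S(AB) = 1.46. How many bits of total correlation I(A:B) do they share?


I(A:B) = S(A) + S(B) - S(AB)
= 1.35 + 0.71 - 1.46
= 0.6000

0.6000


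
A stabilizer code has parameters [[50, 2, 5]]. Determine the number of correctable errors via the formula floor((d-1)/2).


Code parameters: [[50, 2, 5]], distance d = 5.
Number of correctable errors = floor((d-1)/2)
= floor((5 - 1)/2)
= floor(4/2)
= 2

2


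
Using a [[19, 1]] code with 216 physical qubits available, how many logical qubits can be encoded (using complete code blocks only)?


Each code block uses 19 physical qubits for 1 logical qubit(s).
Number of complete blocks = floor(216 / 19) = 11
Logical qubits = 11 * 1
= 11

11


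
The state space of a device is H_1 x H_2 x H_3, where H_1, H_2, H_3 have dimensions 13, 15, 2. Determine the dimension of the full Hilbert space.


dim(H_1 x H_2 x H_3) = 13 * 15 * 2
= 195 * 2
= 390

390


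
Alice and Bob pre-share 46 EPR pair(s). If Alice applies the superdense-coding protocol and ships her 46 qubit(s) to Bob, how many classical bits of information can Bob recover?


Superdense coding allows 2 classical bits per shared entangled pair.
46 pair(s) -> 2 * 46 = 92 classical bits

92


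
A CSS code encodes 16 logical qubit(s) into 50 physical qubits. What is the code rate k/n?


Code rate R = k/n
= 16/50
= 0.3200

0.3200


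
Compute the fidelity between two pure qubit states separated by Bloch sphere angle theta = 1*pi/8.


For states separated by angle theta on Bloch sphere:
F = cos^2(theta/2)
theta = 1*pi/8 = 0.3927
theta/2 = 0.1963
cos(theta/2) = 0.9808
F = 0.9619

0.9619


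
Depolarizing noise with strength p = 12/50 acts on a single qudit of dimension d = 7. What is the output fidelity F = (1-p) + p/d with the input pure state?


F = (1-p) + p/d
= (1 - 0.2400) + 0.2400/7
= 0.7600 + 0.0343
= 0.7943

0.7943


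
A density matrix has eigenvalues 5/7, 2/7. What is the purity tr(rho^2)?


tr(rho^2) = sum of eigenvalues squared
= (5/7)^2 + (2/7)^2
= (25 + 4) / 49
= 29/49
= 0.5918

0.5918


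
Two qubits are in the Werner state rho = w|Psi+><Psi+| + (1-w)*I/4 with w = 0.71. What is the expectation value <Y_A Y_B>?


|Psi+> = (|01> + |10>)/sqrt(2)
For the pure Bell state, <Y_A Y_B> = +1 (Bell-state Pauli correlator).
The maximally-mixed part I/4 has tr(I/4 * P tensor P) = 0 for any traceless Pauli P.
So <Y_A Y_B>_rho = w * (+1) + (1 - w) * 0
= 0.71 * (+1)
= 0.7100

0.7100


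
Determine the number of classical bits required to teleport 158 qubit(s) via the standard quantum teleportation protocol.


Quantum teleportation requires 2 classical bits per qubit teleported.
158 qubit(s) -> 2 * 158 = 316 classical bits

316


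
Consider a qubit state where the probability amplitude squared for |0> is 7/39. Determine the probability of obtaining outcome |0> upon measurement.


|alpha|^2 = 7/39 = 0.1795
|beta|^2 = 1 - 7/39 = 32/39 = 0.8205
P(|0>) = |alpha|^2 = 0.1795

0.1795


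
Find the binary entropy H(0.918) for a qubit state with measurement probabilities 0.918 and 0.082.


S = -p*log2(p) - (1-p)*log2(1-p)
p = 0.9180, 1-p = 0.0820
= -0.9180 * log2(0.9180) - 0.0820 * log2(0.0820)
= -(-0.1133) - (-0.2959)
= 0.4092

0.4092


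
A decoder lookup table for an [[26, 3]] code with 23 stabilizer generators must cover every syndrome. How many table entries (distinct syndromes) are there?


Each stabilizer generator gives a binary (+1 or -1) measurement outcome.
With 23 independent generators:
Total syndromes = 2^23
= 8388608

8388608


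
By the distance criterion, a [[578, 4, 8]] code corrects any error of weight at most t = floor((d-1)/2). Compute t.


Code parameters: [[578, 4, 8]], distance d = 8.
Number of correctable errors = floor((d-1)/2)
= floor((8 - 1)/2)
= floor(7/2)
= 3

3


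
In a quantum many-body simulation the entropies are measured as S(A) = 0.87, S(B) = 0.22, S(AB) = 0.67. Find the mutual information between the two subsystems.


I(A:B) = S(A) + S(B) - S(AB)
= 0.87 + 0.22 - 0.67
= 0.4200

0.4200


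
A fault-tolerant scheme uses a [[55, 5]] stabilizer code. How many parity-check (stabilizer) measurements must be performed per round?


For an [[n,k]] stabilizer code:
Number of stabilizer generators = n - k
= 55 - 5
= 50

50


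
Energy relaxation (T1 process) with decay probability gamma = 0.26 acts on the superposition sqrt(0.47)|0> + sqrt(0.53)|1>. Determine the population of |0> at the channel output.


For amplitude damping with parameter gamma on state sqrt(a)|0> + sqrt(b)|1>:
alpha^2 = 0.47, beta^2 = 0.53
P(|0>) = alpha^2 + gamma * beta^2
= 0.47 + 0.26 * 0.53
= 0.47 + 0.1378
= 0.6078

0.6078


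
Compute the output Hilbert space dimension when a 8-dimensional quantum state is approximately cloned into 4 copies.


Output space = H^(tensor 4) where dim(H) = 8
dim = 8^4
= 64 (after 2 factors)
= 512 (after 3 factors)
= 4096 (after 4 factors)
= 4096

4096


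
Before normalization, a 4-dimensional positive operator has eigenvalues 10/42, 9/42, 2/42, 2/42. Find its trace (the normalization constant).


tr(M) = sum of eigenvalues
= 10/42 + 9/42 + 2/42 + 2/42
= 23/42
= 0.5476

0.5476


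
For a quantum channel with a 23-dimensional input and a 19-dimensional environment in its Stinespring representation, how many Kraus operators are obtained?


Tracing out the environment in an orthonormal basis {|i>_E} gives Kraus operators K_i = <i|_E U |0>_E.
Number of Kraus operators = dim(H_env) = d_env
= 19

19


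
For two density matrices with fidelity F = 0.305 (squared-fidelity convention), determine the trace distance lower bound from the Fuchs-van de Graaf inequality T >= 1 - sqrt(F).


Fuchs-van de Graaf (squared-fidelity convention): 1 - sqrt(F) <= T <= sqrt(1 - F).
Lower bound: T >= 1 - sqrt(F)
sqrt(F) = sqrt(0.305) = 0.5523
T >= 1 - 0.5523
T >= 0.4477

0.4477


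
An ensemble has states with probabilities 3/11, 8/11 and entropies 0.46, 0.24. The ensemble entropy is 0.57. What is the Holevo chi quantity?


chi = S(rho) - sum_i p_i * S(rho_i)
Weighted entropy = 3/11 * 0.46 + 8/11 * 0.24
= 0.3000
chi = 0.57 - 0.3000
= 0.2700

0.2700


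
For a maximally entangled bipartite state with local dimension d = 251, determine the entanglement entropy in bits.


For a maximally entangled state in d x d:
S = log2(d) = log2(251)
= 7.9715

7.9715


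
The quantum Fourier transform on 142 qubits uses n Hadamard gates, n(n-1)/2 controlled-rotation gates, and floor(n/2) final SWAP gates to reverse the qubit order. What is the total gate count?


Hadamard gates: 142
Controlled rotations: n*(n-1)/2 = 142*141/2 = 10011
SWAP gates: floor(n/2) = floor(142/2) = 71
Total = 142 + 10011 + 71
= 10224

10224


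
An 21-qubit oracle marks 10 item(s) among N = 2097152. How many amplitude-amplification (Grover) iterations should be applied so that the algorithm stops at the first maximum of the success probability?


After j Grover iterations the success probability is P(j) = sin^2((2j+1)*theta), where sin(theta) = sqrt(k/N).
N = 2^21 = 2097152, k = 10
sin(theta) = sqrt(k/N) = 0.002183660134
theta = arcsin(sqrt(k/N)) = 0.00218366187 rad
P(j) reaches its first maximum when (2j+1)*theta is as close as possible to pi/2, i.e. j = round(pi/(4*theta) - 1/2).
pi/(4*theta) - 1/2 = 359.1702
(For comparison, the common estimate pi/4 * sqrt(N/k) = 359.6705; the exact maximiser is used here.)
Optimal iterations = 359

359


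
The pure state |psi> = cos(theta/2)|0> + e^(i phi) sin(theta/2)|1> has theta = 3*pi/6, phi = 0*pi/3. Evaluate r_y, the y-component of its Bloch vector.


theta = 1.5708, phi = 0.0000
r_y = sin(theta)*sin(phi) = 1.0000 * 0.0000
r_y = 0.0000

0.0000


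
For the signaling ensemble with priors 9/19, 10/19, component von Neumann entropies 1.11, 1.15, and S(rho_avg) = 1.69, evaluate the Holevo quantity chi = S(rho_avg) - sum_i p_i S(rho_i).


chi = S(rho) - sum_i p_i * S(rho_i)
Weighted entropy = 9/19 * 1.11 + 10/19 * 1.15
= 1.1311
chi = 1.69 - 1.1311
= 0.5589

0.5589


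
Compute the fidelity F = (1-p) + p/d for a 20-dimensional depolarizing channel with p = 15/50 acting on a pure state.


F = (1-p) + p/d
= (1 - 0.3000) + 0.3000/20
= 0.7000 + 0.0150
= 0.7150

0.7150


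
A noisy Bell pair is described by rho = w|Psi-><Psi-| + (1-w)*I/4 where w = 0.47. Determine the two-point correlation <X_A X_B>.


|Psi-> = (|01> - |10>)/sqrt(2)
For the pure Bell state, <X_A X_B> = -1 (Bell-state Pauli correlator).
The maximally-mixed part I/4 has tr(I/4 * P tensor P) = 0 for any traceless Pauli P.
So <X_A X_B>_rho = w * (-1) + (1 - w) * 0
= 0.47 * (-1)
= -0.4700

-0.4700


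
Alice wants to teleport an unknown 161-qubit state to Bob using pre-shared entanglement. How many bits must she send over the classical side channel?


Quantum teleportation requires 2 classical bits per qubit teleported.
161 qubit(s) -> 2 * 161 = 322 classical bits

322


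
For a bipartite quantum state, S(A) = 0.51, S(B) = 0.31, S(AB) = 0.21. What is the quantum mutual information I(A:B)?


I(A:B) = S(A) + S(B) - S(AB)
= 0.51 + 0.31 - 0.21
= 0.6100

0.6100


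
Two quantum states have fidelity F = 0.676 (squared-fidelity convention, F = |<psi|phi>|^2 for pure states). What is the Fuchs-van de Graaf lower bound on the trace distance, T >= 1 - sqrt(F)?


Fuchs-van de Graaf (squared-fidelity convention): 1 - sqrt(F) <= T <= sqrt(1 - F).
Lower bound: T >= 1 - sqrt(F)
sqrt(F) = sqrt(0.676) = 0.8222
T >= 1 - 0.8222
T >= 0.1778

0.1778


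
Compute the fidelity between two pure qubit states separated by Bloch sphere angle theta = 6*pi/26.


For states separated by angle theta on Bloch sphere:
F = cos^2(theta/2)
theta = 6*pi/26 = 0.7250
theta/2 = 0.3625
cos(theta/2) = 0.9350
F = 0.8743

0.8743


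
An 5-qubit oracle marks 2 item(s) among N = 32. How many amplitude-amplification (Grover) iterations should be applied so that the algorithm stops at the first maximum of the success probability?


After j Grover iterations the success probability is P(j) = sin^2((2j+1)*theta), where sin(theta) = sqrt(k/N).
N = 2^5 = 32, k = 2
sin(theta) = sqrt(k/N) = 0.25
theta = arcsin(sqrt(k/N)) = 0.2526802551 rad
P(j) reaches its first maximum when (2j+1)*theta is as close as possible to pi/2, i.e. j = round(pi/(4*theta) - 1/2).
pi/(4*theta) - 1/2 = 2.6083
(For comparison, the common estimate pi/4 * sqrt(N/k) = 3.1416; the exact maximiser is used here.)
Optimal iterations = 3

3


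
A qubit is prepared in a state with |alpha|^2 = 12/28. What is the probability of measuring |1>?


|alpha|^2 = 12/28 = 0.4286
|beta|^2 = 1 - 12/28 = 16/28 = 0.5714
P(|1>) = |beta|^2 = 0.5714

0.5714


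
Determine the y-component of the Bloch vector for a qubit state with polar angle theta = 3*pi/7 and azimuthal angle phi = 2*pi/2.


theta = 1.3464, phi = 3.1416
r_y = sin(theta)*sin(phi) = 0.9749 * 0.0000
r_y = 0.0000

0.0000


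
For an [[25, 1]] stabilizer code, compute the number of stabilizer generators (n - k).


For an [[n,k]] stabilizer code:
Number of stabilizer generators = n - k
= 25 - 1
= 24

24


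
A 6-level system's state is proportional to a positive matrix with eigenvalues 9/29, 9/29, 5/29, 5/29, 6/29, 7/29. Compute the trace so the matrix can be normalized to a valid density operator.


tr(M) = sum of eigenvalues
= 9/29 + 9/29 + 5/29 + 5/29 + 6/29 + 7/29
= 41/29
= 1.4138

1.4138


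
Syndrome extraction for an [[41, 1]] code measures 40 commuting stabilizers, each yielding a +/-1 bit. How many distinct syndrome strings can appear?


Each stabilizer generator gives a binary (+1 or -1) measurement outcome.
With 40 independent generators:
Total syndromes = 2^40
= 1099511627776

1099511627776


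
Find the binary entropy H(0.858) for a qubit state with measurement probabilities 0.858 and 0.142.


S = -p*log2(p) - (1-p)*log2(1-p)
p = 0.8580, 1-p = 0.1420
= -0.8580 * log2(0.8580) - 0.1420 * log2(0.1420)
= -(-0.1896) - (-0.3999)
= 0.5895

0.5895


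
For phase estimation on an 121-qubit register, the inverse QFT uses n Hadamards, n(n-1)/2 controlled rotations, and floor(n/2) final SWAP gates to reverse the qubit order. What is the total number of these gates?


Hadamard gates: 121
Controlled rotations: n*(n-1)/2 = 121*120/2 = 7260
SWAP gates: floor(n/2) = floor(121/2) = 60
Total = 121 + 7260 + 60
= 7441

7441


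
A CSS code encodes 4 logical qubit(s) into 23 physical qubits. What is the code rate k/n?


Code rate R = k/n
= 4/23
= 0.1739

0.1739


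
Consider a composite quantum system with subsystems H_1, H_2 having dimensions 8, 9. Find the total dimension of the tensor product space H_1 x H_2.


dim(H_1 x H_2) = 8 * 9
= 72

72


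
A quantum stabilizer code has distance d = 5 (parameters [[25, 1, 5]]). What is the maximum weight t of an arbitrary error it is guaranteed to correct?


Code parameters: [[25, 1, 5]], distance d = 5.
Number of correctable errors = floor((d-1)/2)
= floor((5 - 1)/2)
= floor(4/2)
= 2

2


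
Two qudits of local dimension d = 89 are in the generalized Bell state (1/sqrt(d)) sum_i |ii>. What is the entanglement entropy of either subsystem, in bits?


For a maximally entangled state in d x d:
S = log2(d) = log2(89)
= 6.4757

6.4757


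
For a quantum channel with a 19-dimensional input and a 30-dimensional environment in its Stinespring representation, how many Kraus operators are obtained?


Tracing out the environment in an orthonormal basis {|i>_E} gives Kraus operators K_i = <i|_E U |0>_E.
Number of Kraus operators = dim(H_env) = d_env
= 30

30


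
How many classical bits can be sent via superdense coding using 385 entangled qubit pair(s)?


Superdense coding allows 2 classical bits per shared entangled pair.
385 pair(s) -> 2 * 385 = 770 classical bits

770


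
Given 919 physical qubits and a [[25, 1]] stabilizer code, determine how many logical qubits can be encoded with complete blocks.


Each code block uses 25 physical qubits for 1 logical qubit(s).
Number of complete blocks = floor(919 / 25) = 36
Logical qubits = 36 * 1
= 36

36


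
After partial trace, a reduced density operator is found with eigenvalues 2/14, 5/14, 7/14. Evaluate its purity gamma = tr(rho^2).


tr(rho^2) = sum of eigenvalues squared
= (2/14)^2 + (5/14)^2 + (7/14)^2
= (4 + 25 + 49) / 196
= 78/196
= 0.3980

0.3980


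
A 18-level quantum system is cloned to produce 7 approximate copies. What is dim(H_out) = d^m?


Output space = H^(tensor 7) where dim(H) = 18
dim = 18^7
= 324 (after 2 factors)
= 5832 (after 3 factors)
= 104976 (after 4 factors)
= 1889568 (after 5 factors)
= 34012224 (after 6 factors)
= 612220032 (after 7 factors)
= 612220032

612220032


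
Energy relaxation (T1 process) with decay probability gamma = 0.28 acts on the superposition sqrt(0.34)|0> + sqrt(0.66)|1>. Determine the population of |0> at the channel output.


For amplitude damping with parameter gamma on state sqrt(a)|0> + sqrt(b)|1>:
alpha^2 = 0.34, beta^2 = 0.66
P(|0>) = alpha^2 + gamma * beta^2
= 0.34 + 0.28 * 0.66
= 0.34 + 0.1848
= 0.5248

0.5248


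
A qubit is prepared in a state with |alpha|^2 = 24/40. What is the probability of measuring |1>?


|alpha|^2 = 24/40 = 0.6000
|beta|^2 = 1 - 24/40 = 16/40 = 0.4000
P(|1>) = |beta|^2 = 0.4000

0.4000


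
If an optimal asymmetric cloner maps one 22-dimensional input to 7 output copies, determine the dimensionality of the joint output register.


Output space = H^(tensor 7) where dim(H) = 22
dim = 22^7
= 484 (after 2 factors)
= 10648 (after 3 factors)
= 234256 (after 4 factors)
= 5153632 (after 5 factors)
= 113379904 (after 6 factors)
= 2494357888 (after 7 factors)
= 2494357888

2494357888


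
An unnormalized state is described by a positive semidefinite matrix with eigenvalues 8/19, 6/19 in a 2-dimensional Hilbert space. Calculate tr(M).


tr(M) = sum of eigenvalues
= 8/19 + 6/19
= 14/19
= 0.7368

0.7368


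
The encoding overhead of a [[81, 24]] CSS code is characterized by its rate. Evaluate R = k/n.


Code rate R = k/n
= 24/81
= 0.2963

0.2963


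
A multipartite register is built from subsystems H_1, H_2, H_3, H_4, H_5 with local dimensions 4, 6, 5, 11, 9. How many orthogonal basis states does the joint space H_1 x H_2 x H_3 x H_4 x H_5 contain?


dim(H_1 x H_2 x H_3 x H_4 x H_5) = 4 * 6 * 5 * 11 * 9
= 24 * 5 * 11 * 9
= 120 * 11 * 9
= 1320 * 9
= 11880

11880


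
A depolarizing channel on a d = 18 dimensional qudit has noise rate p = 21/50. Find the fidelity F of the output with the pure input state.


F = (1-p) + p/d
= (1 - 0.4200) + 0.4200/18
= 0.5800 + 0.0233
= 0.6033

0.6033


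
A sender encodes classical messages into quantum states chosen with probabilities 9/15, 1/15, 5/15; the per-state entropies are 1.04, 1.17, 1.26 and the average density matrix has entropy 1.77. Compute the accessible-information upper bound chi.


chi = S(rho) - sum_i p_i * S(rho_i)
Weighted entropy = 9/15 * 1.04 + 1/15 * 1.17 + 5/15 * 1.26
= 1.1220
chi = 1.77 - 1.1220
= 0.6480

0.6480


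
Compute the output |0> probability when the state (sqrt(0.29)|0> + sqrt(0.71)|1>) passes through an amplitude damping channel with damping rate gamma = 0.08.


For amplitude damping with parameter gamma on state sqrt(a)|0> + sqrt(b)|1>:
alpha^2 = 0.29, beta^2 = 0.71
P(|0>) = alpha^2 + gamma * beta^2
= 0.29 + 0.08 * 0.71
= 0.29 + 0.0568
= 0.3468

0.3468


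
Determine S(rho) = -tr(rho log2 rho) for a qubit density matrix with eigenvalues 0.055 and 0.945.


S = -p*log2(p) - (1-p)*log2(1-p)
p = 0.0550, 1-p = 0.9450
= -0.0550 * log2(0.0550) - 0.9450 * log2(0.9450)
= -(-0.2301) - (-0.0771)
= 0.3073

0.3073


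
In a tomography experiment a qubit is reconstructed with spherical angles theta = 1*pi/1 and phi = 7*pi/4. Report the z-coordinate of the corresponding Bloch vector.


theta = 3.1416, phi = 5.4978
r_z = cos(theta) = -1.0000

-1.0000


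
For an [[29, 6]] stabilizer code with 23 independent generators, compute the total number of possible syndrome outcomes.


Each stabilizer generator gives a binary (+1 or -1) measurement outcome.
With 23 independent generators:
Total syndromes = 2^23
= 8388608

8388608


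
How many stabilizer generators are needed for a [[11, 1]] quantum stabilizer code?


For an [[n,k]] stabilizer code:
Number of stabilizer generators = n - k
= 11 - 1
= 10

10


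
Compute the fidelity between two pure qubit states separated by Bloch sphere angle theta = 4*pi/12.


For states separated by angle theta on Bloch sphere:
F = cos^2(theta/2)
theta = 4*pi/12 = 1.0472
theta/2 = 0.5236
cos(theta/2) = 0.8660
F = 0.7500

0.7500


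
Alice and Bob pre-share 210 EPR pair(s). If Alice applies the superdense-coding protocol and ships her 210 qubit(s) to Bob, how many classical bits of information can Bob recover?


Superdense coding allows 2 classical bits per shared entangled pair.
210 pair(s) -> 2 * 210 = 420 classical bits

420


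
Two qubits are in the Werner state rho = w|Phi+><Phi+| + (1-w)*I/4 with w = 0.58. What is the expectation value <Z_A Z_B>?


|Phi+> = (|00> + |11>)/sqrt(2)
For the pure Bell state, <Z_A Z_B> = +1 (Bell-state Pauli correlator).
The maximally-mixed part I/4 has tr(I/4 * P tensor P) = 0 for any traceless Pauli P.
So <Z_A Z_B>_rho = w * (+1) + (1 - w) * 0
= 0.58 * (+1)
= 0.5800

0.5800


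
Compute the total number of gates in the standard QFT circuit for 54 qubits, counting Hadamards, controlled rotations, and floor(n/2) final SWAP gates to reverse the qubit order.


Hadamard gates: 54
Controlled rotations: n*(n-1)/2 = 54*53/2 = 1431
SWAP gates: floor(n/2) = floor(54/2) = 27
Total = 54 + 1431 + 27
= 1512

1512


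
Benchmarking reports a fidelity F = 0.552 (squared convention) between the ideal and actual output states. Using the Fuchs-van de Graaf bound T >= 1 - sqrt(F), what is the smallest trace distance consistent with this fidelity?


Fuchs-van de Graaf (squared-fidelity convention): 1 - sqrt(F) <= T <= sqrt(1 - F).
Lower bound: T >= 1 - sqrt(F)
sqrt(F) = sqrt(0.552) = 0.7430
T >= 1 - 0.7430
T >= 0.2570

0.2570


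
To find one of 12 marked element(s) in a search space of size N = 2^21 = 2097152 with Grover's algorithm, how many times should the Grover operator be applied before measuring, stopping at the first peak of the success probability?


After j Grover iterations the success probability is P(j) = sin^2((2j+1)*theta), where sin(theta) = sqrt(k/N).
N = 2^21 = 2097152, k = 12
sin(theta) = sqrt(k/N) = 0.002392079827
theta = arcsin(sqrt(k/N)) = 0.002392082108 rad
P(j) reaches its first maximum when (2j+1)*theta is as close as possible to pi/2, i.e. j = round(pi/(4*theta) - 1/2).
pi/(4*theta) - 1/2 = 327.8324
(For comparison, the common estimate pi/4 * sqrt(N/k) = 328.3328; the exact maximiser is used here.)
Optimal iterations = 328

328


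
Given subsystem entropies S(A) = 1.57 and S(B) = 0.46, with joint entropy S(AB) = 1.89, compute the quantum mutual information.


I(A:B) = S(A) + S(B) - S(AB)
= 1.57 + 0.46 - 1.89
= 0.1400

0.1400


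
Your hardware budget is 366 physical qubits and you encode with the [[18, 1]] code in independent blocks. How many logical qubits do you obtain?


Each code block uses 18 physical qubits for 1 logical qubit(s).
Number of complete blocks = floor(366 / 18) = 20
Logical qubits = 20 * 1
= 20

20


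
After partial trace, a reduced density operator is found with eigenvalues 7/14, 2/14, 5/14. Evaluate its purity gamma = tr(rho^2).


tr(rho^2) = sum of eigenvalues squared
= (7/14)^2 + (2/14)^2 + (5/14)^2
= (49 + 4 + 25) / 196
= 78/196
= 0.3980

0.3980


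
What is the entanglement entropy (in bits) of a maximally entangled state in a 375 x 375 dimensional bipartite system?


For a maximally entangled state in d x d:
S = log2(d) = log2(375)
= 8.5507

8.5507


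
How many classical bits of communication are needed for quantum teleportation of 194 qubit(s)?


Quantum teleportation requires 2 classical bits per qubit teleported.
194 qubit(s) -> 2 * 194 = 388 classical bits

388


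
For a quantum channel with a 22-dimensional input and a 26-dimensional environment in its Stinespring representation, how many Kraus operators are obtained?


Tracing out the environment in an orthonormal basis {|i>_E} gives Kraus operators K_i = <i|_E U |0>_E.
Number of Kraus operators = dim(H_env) = d_env
= 26

26


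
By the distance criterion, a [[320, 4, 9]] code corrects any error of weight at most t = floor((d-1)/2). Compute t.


Code parameters: [[320, 4, 9]], distance d = 9.
Number of correctable errors = floor((d-1)/2)
= floor((9 - 1)/2)
= floor(8/2)
= 4

4


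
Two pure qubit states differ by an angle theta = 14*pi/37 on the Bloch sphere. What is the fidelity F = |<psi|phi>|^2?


For states separated by angle theta on Bloch sphere:
F = cos^2(theta/2)
theta = 14*pi/37 = 1.1887
theta/2 = 0.5944
cos(theta/2) = 0.8285
F = 0.6864

0.6864


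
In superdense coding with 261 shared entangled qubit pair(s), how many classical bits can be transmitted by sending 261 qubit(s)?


Superdense coding allows 2 classical bits per shared entangled pair.
261 pair(s) -> 2 * 261 = 522 classical bits

522


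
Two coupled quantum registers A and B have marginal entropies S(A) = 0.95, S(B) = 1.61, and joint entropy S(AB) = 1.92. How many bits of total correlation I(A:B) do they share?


I(A:B) = S(A) + S(B) - S(AB)
= 0.95 + 1.61 - 1.92
= 0.6400

0.6400


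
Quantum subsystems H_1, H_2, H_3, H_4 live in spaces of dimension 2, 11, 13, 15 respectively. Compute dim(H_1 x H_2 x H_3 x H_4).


dim(H_1 x H_2 x H_3 x H_4) = 2 * 11 * 13 * 15
= 22 * 13 * 15
= 286 * 15
= 4290

4290


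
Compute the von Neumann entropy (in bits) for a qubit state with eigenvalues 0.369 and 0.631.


S = -p*log2(p) - (1-p)*log2(1-p)
p = 0.3690, 1-p = 0.6310
= -0.3690 * log2(0.3690) - 0.6310 * log2(0.6310)
= -(-0.5307) - (-0.4192)
= 0.9499

0.9499


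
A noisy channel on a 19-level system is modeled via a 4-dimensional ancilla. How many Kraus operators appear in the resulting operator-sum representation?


Tracing out the environment in an orthonormal basis {|i>_E} gives Kraus operators K_i = <i|_E U |0>_E.
Number of Kraus operators = dim(H_env) = d_env
= 4

4
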